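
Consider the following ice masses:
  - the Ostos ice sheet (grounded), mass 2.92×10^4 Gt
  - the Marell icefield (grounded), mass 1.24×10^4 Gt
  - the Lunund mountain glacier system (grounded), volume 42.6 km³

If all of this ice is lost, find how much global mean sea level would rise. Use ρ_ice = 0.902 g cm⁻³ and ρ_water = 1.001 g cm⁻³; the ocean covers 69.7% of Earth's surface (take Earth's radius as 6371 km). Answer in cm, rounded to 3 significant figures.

≈ 11.7 cm

Ostos: 2.92×10^4 Gt = 2.920×10^16 kg; dividing by ρ_w = 1.001 g cm⁻³ = 1001 kg m⁻³ gives 2.917×10^13 m³ of water.
Marell: 1.24×10^4 Gt = 1.240×10^16 kg; dividing by ρ_w = 1001 kg m⁻³ gives 1.239×10^13 m³ of water.
Lunund: 42.6 km³ × (902/1001) = 38.39 km³ of water.
Total added water ≈ 4.160×10^13 m³ over 3.56×10^14 m² → Δh = 0.117 m = 11.7 cm.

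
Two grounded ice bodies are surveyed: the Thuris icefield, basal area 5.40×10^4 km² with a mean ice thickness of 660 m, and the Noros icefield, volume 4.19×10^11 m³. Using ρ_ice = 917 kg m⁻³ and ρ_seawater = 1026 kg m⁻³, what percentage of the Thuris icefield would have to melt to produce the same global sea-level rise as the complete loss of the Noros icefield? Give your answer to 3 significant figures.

≈ 1.18 %

Equal sea-level rise means equal mass of meltwater, i.e. equal mass of ice lost.
Ice mass of Noros: 3.842×10^14 kg; ice mass of Thuris: 3.268×10^16 kg.
Fraction required = 3.842×10^14 / 3.268×10^16 = 0.0118 → 1.18 %.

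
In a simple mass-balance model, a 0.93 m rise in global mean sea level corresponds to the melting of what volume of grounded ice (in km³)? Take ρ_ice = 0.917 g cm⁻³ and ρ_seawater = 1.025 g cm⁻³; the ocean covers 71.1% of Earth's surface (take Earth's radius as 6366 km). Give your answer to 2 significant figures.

≈ 3.8×10^5 km³

Required water volume = Δh × A = 0.93 m × 3.62×10^14 m² = 3.367×10^14 m³ = 3.367×10^5 km³.
Ice volume = water volume × ρ_w/ρ_ice = 3.367×10^5 × 1025/917 = 3.8×10^5 km³.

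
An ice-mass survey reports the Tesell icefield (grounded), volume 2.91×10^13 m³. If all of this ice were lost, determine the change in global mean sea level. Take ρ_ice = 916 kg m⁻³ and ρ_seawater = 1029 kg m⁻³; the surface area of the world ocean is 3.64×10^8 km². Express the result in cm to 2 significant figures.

Tesell: 2.91×10^13 m³ × (916/1029) = 2.590×10^13 m³ of water.
Spread over 3.64×10^14 m² of ocean, Δh = 2.590×10^13 / 3.64×10^14 = 0.0712 m = 7.1 cm.

≈ 7.1 cm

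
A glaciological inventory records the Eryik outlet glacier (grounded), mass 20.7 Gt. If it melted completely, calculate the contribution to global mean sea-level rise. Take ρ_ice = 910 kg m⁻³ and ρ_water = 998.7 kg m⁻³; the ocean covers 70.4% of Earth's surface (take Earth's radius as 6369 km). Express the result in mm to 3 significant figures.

≈ 0.0578 mm

Eryik: 20.7 Gt = 2.070×10^13 kg; dividing by ρ_w = 998.7 kg m⁻³ gives 2.073×10^10 m³ of water.
Spread over 3.59×10^14 m² of ocean, Δh = 2.073×10^10 / 3.59×10^14 = 5.78×10^-5 m = 0.0578 mm.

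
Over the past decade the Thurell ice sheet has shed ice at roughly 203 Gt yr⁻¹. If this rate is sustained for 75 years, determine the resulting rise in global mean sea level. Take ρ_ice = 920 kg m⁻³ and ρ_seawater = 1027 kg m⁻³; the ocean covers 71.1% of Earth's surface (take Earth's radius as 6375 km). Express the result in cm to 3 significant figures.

Total mass lost = 203 Gt/yr × 75 yr = 1.522×10^4 Gt = 1.522×10^16 kg.
ρ_w = 1027 kg m⁻³, so water volume = 1.522×10^16 / 1027 = 1.482×10^13 m³.
Δh = 1.482×10^13 / 3.63×10^14 = 0.0408 m = 4.08 cm.

≈ 4.08 cm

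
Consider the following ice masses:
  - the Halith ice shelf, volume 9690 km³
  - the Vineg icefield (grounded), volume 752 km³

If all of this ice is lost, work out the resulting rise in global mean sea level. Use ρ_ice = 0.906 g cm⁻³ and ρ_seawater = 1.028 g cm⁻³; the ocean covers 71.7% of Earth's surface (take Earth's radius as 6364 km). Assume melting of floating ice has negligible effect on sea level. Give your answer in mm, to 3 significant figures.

≈ 1.82 mm

The Halith ice shelf is floating and already displaces its own weight of water, so its melt adds essentially nothing to sea level.
Vineg: 752 km³ × (906/1028) = 662.8 km³ of water.
Total added water ≈ 6.628×10^11 m³ over 3.65×10^14 m² → Δh = 1.82×10^-3 m = 1.82 mm.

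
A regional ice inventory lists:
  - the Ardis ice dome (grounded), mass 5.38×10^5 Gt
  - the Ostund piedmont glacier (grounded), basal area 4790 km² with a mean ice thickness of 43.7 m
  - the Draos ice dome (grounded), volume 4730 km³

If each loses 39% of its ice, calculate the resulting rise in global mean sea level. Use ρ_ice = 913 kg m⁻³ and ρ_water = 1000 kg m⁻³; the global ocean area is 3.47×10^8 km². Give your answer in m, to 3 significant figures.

Ardis: 0.39 × 5.38×10^5 Gt = 2.098×10^17 kg; dividing by ρ_w = 1000 kg m⁻³ gives 2.098×10^14 m³ of water.
Ostund: ice volume = 4790 km² × 43.7 m = 209.3 km³; 0.39 × 209.3 × (913/1000) = 74.53 km³ of water.
Draos: 0.39 × 4730 km³ × (913/1000) = 1684 km³ of water.
Total added water ≈ 2.116×10^14 m³ over 3.47×10^14 m² → Δh = 0.610 m.

≈ 0.610 m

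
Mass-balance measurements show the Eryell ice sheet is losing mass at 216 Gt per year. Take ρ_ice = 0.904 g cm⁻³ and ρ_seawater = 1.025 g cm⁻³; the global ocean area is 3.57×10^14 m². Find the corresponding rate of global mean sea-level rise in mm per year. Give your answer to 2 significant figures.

ρ_w = 1.025 g cm⁻³ = 1025 kg m⁻³. Annual water volume added = 216 Gt / ρ_w = 2.160×10^14 kg / 1025 kg m⁻³ = 2.107×10^11 m³.
Δh per year = 2.107×10^11 / 3.57×10^14 = 5.90×10^-4 m = 0.59 mm.

≈ 0.59 mm/yr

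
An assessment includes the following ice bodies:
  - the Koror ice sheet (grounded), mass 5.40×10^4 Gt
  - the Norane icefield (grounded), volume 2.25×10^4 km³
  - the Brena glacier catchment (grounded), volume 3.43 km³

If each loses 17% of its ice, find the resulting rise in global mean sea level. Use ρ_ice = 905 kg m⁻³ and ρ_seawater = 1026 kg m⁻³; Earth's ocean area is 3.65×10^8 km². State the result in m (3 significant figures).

≈ 0.0338 m

Koror: 0.17 × 5.40×10^4 Gt = 9.180×10^15 kg; dividing by ρ_w = 1026 kg m⁻³ gives 8.947×10^12 m³ of water.
Norane: 0.17 × 2.25×10^4 km³ × (905/1026) = 3374 km³ of water.
Brena: 0.17 × 3.43 km³ × (905/1026) = 0.5143 km³ of water.
Total added water ≈ 1.232×10^13 m³ over 3.65×10^14 m² → Δh = 0.0338 m.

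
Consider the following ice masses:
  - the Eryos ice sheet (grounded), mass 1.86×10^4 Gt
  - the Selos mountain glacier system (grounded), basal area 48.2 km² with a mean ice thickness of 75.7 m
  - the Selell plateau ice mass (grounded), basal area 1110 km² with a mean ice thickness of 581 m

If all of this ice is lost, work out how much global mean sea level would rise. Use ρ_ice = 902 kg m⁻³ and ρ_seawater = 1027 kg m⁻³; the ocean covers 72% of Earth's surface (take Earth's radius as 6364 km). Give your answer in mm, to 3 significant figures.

≈ 51.0 mm

Eryos: 1.86×10^4 Gt = 1.860×10^16 kg; dividing by ρ_w = 1027 kg m⁻³ gives 1.811×10^13 m³ of water.
Selos: ice volume = 48.2 km² × 75.7 m = 3.649 km³; 3.649 × (902/1027) = 3.205 km³ of water.
Selell: ice volume = 1110 km² × 581 m = 644.9 km³; 644.9 × (902/1027) = 566.4 km³ of water.
Total added water ≈ 1.868×10^13 m³ over 3.66×10^14 m² → Δh = 0.0510 m = 51.0 mm.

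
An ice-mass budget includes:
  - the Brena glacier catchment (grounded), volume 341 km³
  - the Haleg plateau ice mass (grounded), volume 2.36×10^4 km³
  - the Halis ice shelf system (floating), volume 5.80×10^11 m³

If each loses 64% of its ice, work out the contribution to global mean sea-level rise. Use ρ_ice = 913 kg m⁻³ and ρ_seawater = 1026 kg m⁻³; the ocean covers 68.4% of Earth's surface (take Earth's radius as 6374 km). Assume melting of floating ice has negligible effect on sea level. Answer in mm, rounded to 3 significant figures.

≈ 39.0 mm

Brena: 0.64 × 341 km³ × (913/1026) = 194.2 km³ of water.
Haleg: 0.64 × 2.36×10^4 km³ × (913/1026) = 1.344×10^4 km³ of water.
The Halis ice shelf system is floating and already displaces its own weight of water, so its melt adds essentially nothing to sea level.
Total added water ≈ 1.363×10^13 m³ over 3.49×10^14 m² → Δh = 0.0390 m = 39.0 mm.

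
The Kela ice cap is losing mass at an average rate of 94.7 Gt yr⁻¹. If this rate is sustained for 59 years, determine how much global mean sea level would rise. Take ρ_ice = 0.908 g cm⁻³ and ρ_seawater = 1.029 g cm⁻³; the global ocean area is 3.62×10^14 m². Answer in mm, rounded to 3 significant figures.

Total mass lost = 94.7 Gt/yr × 59 yr = 5587 Gt = 5.587×10^15 kg.
ρ_w = 1.029 g cm⁻³ = 1029 kg m⁻³, so water volume = 5.587×10^15 / 1029 = 5.430×10^12 m³.
Δh = 5.430×10^12 / 3.62×10^14 = 0.0150 m = 15.0 mm.

≈ 15.0 mm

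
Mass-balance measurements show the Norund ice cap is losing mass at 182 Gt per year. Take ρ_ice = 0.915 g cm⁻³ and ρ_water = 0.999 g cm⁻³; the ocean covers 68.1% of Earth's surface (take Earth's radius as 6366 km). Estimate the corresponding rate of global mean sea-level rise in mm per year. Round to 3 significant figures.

ρ_w = 0.999 g cm⁻³ = 999 kg m⁻³. Annual water volume added = 182 Gt / ρ_w = 1.820×10^14 kg / 999 kg m⁻³ = 1.822×10^11 m³.
Δh per year = 1.822×10^11 / 3.47×10^14 = 5.25×10^-4 m = 0.525 mm.

≈ 0.525 mm/yr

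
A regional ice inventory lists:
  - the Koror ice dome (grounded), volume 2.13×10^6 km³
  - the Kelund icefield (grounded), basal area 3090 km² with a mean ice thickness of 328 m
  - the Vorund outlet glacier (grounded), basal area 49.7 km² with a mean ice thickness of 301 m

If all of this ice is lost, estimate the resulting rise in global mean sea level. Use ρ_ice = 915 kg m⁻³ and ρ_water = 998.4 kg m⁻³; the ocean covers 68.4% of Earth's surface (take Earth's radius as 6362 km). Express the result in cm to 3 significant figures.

Koror: 2.13×10^6 km³ × (915/998.4) = 1.952×10^6 km³ of water.
Kelund: ice volume = 3090 km² × 328 m = 1014 km³; 1014 × (915/998.4) = 928.9 km³ of water.
Vorund: ice volume = 49.7 km² × 301 m = 14.96 km³; 14.96 × (915/998.4) = 13.71 km³ of water.
Total added water ≈ 1.953×10^15 m³ over 3.48×10^14 m² → Δh = 5.61 m = 561 cm.

≈ 561 cm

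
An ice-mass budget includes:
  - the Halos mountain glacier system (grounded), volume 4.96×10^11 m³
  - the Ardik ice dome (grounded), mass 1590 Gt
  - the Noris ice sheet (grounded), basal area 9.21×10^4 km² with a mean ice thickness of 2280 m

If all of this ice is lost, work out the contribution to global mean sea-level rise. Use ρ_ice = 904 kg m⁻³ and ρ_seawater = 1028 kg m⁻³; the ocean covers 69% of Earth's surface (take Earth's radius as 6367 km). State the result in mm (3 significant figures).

≈ 531 mm

Halos: 4.96×10^11 m³ × (904/1028) = 4.362×10^11 m³ of water.
Ardik: 1590 Gt = 1.590×10^15 kg; dividing by ρ_w = 1028 kg m⁻³ gives 1.547×10^12 m³ of water.
Noris: ice volume = 9.21×10^4 km² × 2280 m = 2.100×10^5 km³; 2.100×10^5 × (904/1028) = 1.847×10^5 km³ of water.
Total added water ≈ 1.866×10^14 m³ over 3.52×10^14 m² → Δh = 0.531 m = 531 mm.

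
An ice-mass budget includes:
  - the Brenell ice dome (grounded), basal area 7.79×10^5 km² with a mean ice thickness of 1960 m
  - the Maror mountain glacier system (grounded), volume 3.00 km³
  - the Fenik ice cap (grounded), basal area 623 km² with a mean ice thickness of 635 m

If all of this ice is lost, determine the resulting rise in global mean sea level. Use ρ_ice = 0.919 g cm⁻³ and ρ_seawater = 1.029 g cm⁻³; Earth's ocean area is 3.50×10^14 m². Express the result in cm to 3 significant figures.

Brenell: ice volume = 7.79×10^5 km² × 1960 m = 1.527×10^6 km³; 1.527×10^6 × (919/1029) = 1.364×10^6 km³ of water.
Maror: 3.00 km³ × (919/1029) = 2.679 km³ of water.
Fenik: ice volume = 623 km² × 635 m = 395.6 km³; 395.6 × (919/1029) = 353.3 km³ of water.
Total added water ≈ 1.364×10^15 m³ over 3.50×10^14 m² → Δh = 3.90 m = 390 cm.

≈ 390 cm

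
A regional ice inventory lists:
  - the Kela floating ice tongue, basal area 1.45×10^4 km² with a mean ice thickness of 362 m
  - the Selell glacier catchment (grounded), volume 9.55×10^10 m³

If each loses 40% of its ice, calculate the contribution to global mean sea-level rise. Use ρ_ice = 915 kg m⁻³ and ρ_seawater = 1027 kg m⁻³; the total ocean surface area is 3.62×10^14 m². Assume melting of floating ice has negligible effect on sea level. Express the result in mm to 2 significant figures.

The Kela floating ice tongue is floating and already displaces its own weight of water, so its melt adds essentially nothing to sea level.
Selell: 0.4 × 9.55×10^10 m³ × (915/1027) = 3.403×10^10 m³ of water.
Total added water ≈ 3.403×10^10 m³ over 3.62×10^14 m² → Δh = 9.40×10^-5 m = 0.094 mm.

≈ 0.094 mm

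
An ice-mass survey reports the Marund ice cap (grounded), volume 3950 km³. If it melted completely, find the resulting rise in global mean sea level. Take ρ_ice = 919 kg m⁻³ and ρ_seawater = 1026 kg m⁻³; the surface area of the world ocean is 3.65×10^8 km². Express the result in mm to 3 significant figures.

Marund: 3950 km³ × (919/1026) = 3538 km³ of water.
Spread over 3.65×10^14 m² of ocean, Δh = 3.538×10^12 / 3.65×10^14 = 9.69×10^-3 m = 9.69 mm.

≈ 9.69 mm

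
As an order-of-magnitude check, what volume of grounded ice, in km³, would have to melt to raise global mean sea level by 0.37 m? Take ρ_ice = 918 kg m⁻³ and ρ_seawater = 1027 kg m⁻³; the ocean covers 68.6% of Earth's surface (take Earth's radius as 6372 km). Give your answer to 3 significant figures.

Required water volume = Δh × A = 0.37 m × 3.50×10^14 m² = 1.295×10^14 m³ = 1.295×10^5 km³.
Ice volume = water volume × ρ_w/ρ_ice = 1.295×10^5 × 1027/918 = 1.45×10^5 km³.

≈ 1.45×10^5 km³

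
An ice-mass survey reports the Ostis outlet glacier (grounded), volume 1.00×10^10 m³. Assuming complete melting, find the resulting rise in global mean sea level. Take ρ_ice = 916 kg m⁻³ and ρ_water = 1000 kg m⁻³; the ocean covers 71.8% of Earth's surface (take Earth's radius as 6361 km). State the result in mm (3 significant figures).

Ostis: 1.00×10^10 m³ × (916/1000) = 9.160×10^9 m³ of water.
Spread over 3.65×10^14 m² of ocean, Δh = 9.160×10^9 / 3.65×10^14 = 2.51×10^-5 m = 0.0251 mm.

≈ 0.0251 mm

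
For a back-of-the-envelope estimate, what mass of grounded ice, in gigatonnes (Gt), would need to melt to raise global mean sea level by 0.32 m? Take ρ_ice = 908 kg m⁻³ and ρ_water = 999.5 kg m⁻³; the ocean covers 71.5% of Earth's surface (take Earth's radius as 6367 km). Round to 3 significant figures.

Required water volume = Δh × A = 0.32 m × 3.64×10^14 m² = 1.166×10^14 m³.
ρ_w = 999.5 kg m⁻³, so the mass of water = 1.166×10^14 m³ × 999.5 kg m⁻³ = 1.165×10^17 kg = 1.16×10^5 Gt (and the same mass of ice, by conservation).

≈ 1.16×10^5 Gt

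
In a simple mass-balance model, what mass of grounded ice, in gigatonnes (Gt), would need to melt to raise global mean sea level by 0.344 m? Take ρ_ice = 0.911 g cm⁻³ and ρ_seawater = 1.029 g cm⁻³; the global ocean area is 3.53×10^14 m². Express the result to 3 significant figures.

Required water volume = Δh × A = 0.344 m × 3.53×10^14 m² = 1.214×10^14 m³.
ρ_w = 1.029 g cm⁻³ = 1029 kg m⁻³, so the mass of water = 1.214×10^14 m³ × 1029 kg m⁻³ = 1.250×10^17 kg = 1.25×10^5 Gt (and the same mass of ice, by conservation).

≈ 1.25×10^5 Gt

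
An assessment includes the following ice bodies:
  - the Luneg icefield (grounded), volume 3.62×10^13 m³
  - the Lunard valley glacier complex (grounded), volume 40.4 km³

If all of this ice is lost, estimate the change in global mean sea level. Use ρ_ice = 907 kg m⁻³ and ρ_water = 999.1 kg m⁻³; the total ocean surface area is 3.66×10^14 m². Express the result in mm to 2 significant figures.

Luneg: 3.62×10^13 m³ × (907/999.1) = 3.286×10^13 m³ of water.
Lunard: 40.4 km³ × (907/999.1) = 36.68 km³ of water.
Total added water ≈ 3.290×10^13 m³ over 3.66×10^14 m² → Δh = 0.0899 m = 90 mm.

≈ 90 mm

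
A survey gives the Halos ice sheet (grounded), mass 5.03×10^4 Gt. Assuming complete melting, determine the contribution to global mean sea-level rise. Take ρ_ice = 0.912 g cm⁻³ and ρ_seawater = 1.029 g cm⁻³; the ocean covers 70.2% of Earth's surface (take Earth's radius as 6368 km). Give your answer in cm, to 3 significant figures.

≈ 13.7 cm

Halos: 5.03×10^4 Gt = 5.030×10^16 kg; dividing by ρ_w = 1.029 g cm⁻³ = 1029 kg m⁻³ gives 4.888×10^13 m³ of water.
Spread over 3.58×10^14 m² of ocean, Δh = 4.888×10^13 / 3.58×10^14 = 0.137 m = 13.7 cm.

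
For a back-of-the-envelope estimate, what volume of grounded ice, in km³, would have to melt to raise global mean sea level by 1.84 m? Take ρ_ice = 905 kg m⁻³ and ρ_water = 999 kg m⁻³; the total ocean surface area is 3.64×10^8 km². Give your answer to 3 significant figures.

≈ 7.39×10^5 km³

Required water volume = Δh × A = 1.84 m × 3.64×10^14 m² = 6.698×10^14 m³ = 6.698×10^5 km³.
Ice volume = water volume × ρ_w/ρ_ice = 6.698×10^5 × 999/905 = 7.39×10^5 km³.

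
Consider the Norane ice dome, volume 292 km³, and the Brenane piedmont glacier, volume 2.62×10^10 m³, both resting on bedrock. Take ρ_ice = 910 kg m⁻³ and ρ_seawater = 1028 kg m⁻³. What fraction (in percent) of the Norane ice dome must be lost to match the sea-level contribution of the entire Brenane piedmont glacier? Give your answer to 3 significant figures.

≈ 8.97 %

Equal sea-level rise means equal mass of meltwater, i.e. equal mass of ice lost.
Ice mass of Brenane: 2.384×10^13 kg; ice mass of Norane: 2.657×10^14 kg.
Fraction required = 2.384×10^13 / 2.657×10^14 = 0.0897 → 8.97 %.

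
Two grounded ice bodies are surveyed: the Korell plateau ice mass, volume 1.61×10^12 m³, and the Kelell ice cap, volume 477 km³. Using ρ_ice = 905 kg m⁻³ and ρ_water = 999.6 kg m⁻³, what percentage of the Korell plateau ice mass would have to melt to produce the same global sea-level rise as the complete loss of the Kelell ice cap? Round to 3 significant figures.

Equal sea-level rise means equal mass of meltwater, i.e. equal mass of ice lost.
Ice mass of Kelell: 4.317×10^14 kg; ice mass of Korell: 1.457×10^15 kg.
Fraction required = 4.317×10^14 / 1.457×10^15 = 0.296 → 29.6 %.

≈ 29.6 %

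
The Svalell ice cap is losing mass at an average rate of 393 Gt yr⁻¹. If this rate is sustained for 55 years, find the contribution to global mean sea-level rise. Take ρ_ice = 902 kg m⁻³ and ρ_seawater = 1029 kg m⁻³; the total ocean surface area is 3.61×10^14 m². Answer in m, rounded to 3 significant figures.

Total mass lost = 393 Gt/yr × 55 yr = 2.162×10^4 Gt = 2.162×10^16 kg.
ρ_w = 1029 kg m⁻³, so water volume = 2.162×10^16 / 1029 = 2.101×10^13 m³.
Δh = 2.101×10^13 / 3.61×10^14 = 0.0582 m.

≈ 0.0582 m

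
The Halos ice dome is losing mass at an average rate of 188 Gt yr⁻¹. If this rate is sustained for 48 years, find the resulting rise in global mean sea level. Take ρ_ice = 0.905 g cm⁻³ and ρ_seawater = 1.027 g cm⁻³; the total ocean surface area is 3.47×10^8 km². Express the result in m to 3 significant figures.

Total mass lost = 188 Gt/yr × 48 yr = 9024 Gt = 9.024×10^15 kg.
ρ_w = 1.027 g cm⁻³ = 1027 kg m⁻³, so water volume = 9.024×10^15 / 1027 = 8.787×10^12 m³.
Δh = 8.787×10^12 / 3.47×10^14 = 0.0253 m.

≈ 0.0253 m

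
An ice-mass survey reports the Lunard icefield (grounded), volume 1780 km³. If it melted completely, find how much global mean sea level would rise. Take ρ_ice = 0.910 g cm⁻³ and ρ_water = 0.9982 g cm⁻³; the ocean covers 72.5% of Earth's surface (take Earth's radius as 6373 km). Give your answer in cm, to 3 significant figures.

≈ 0.439 cm

Lunard: 1780 km³ × (910/998.2) = 1623 km³ of water.
Spread over 3.70×10^14 m² of ocean, Δh = 1.623×10^12 / 3.70×10^14 = 4.39×10^-3 m = 0.439 cm.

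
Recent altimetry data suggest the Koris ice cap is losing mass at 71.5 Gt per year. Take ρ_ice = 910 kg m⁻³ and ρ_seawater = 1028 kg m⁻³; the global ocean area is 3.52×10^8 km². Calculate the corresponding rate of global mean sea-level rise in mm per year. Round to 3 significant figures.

ρ_w = 1028 kg m⁻³. Annual water volume added = 71.5 Gt / ρ_w = 7.150×10^13 kg / 1028 kg m⁻³ = 6.955×10^10 m³.
Δh per year = 6.955×10^10 / 3.52×10^14 = 1.98×10^-4 m = 0.198 mm.

≈ 0.198 mm/yr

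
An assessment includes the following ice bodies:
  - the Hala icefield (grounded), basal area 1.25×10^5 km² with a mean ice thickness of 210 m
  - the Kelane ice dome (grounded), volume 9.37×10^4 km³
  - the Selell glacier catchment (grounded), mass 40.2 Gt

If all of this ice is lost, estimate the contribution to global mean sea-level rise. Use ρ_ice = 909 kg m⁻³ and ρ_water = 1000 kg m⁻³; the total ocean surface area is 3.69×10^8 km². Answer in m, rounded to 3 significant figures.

≈ 0.296 m

Hala: ice volume = 1.25×10^5 km² × 210 m = 2.625×10^4 km³; 2.625×10^4 × (909/1000) = 2.386×10^4 km³ of water.
Kelane: 9.37×10^4 km³ × (909/1000) = 8.517×10^4 km³ of water.
Selell: 40.2 Gt = 4.020×10^13 kg; dividing by ρ_w = 1000 kg m⁻³ gives 4.020×10^10 m³ of water.
Total added water ≈ 1.091×10^14 m³ over 3.69×10^14 m² → Δh = 0.296 m.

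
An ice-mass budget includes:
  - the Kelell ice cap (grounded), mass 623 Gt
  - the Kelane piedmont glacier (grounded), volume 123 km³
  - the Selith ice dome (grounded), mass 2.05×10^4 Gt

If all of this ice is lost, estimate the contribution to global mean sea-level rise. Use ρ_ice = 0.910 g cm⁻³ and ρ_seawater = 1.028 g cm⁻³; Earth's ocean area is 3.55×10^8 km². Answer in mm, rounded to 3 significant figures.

Kelell: 623 Gt = 6.230×10^14 kg; dividing by ρ_w = 1.028 g cm⁻³ = 1028 kg m⁻³ gives 6.060×10^11 m³ of water.
Kelane: 123 km³ × (910/1028) = 108.9 km³ of water.
Selith: 2.05×10^4 Gt = 2.050×10^16 kg; dividing by ρ_w = 1028 kg m⁻³ gives 1.994×10^13 m³ of water.
Total added water ≈ 2.066×10^13 m³ over 3.55×10^14 m² → Δh = 0.0582 m = 58.2 mm.

≈ 58.2 mm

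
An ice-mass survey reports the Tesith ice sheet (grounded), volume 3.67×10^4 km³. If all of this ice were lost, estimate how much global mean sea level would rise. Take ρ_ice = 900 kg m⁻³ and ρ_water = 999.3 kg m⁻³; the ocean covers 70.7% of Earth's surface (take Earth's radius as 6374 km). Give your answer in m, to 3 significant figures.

Tesith: 3.67×10^4 km³ × (900/999.3) = 3.305×10^4 km³ of water.
Spread over 3.61×10^14 m² of ocean, Δh = 3.305×10^13 / 3.61×10^14 = 0.0916 m.

≈ 0.0916 m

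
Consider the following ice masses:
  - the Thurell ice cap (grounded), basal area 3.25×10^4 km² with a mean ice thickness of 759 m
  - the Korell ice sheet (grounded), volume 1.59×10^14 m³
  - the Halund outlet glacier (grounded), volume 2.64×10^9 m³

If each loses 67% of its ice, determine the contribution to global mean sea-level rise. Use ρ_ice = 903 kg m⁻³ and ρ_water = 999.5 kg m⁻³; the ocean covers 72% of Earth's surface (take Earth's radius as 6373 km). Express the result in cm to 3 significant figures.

≈ 30.3 cm

Thurell: ice volume = 3.25×10^4 km² × 759 m = 2.467×10^4 km³; 0.67 × 2.467×10^4 × (903/999.5) = 1.493×10^4 km³ of water.
Korell: 0.67 × 1.59×10^14 m³ × (903/999.5) = 9.624×10^13 m³ of water.
Halund: 0.67 × 2.64×10^9 m³ × (903/999.5) = 1.598×10^9 m³ of water.
Total added water ≈ 1.112×10^14 m³ over 3.67×10^14 m² → Δh = 0.303 m = 30.3 cm.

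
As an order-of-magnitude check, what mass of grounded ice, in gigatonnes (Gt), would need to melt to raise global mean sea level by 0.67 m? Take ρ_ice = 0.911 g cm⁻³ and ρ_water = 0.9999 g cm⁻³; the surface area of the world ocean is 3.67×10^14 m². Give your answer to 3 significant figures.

≈ 2.46×10^5 Gt

Required water volume = Δh × A = 0.67 m × 3.67×10^14 m² = 2.459×10^14 m³.
ρ_w = 0.9999 g cm⁻³ = 999.9 kg m⁻³, so the mass of water = 2.459×10^14 m³ × 999.9 kg m⁻³ = 2.459×10^17 kg = 2.46×10^5 Gt (and the same mass of ice, by conservation).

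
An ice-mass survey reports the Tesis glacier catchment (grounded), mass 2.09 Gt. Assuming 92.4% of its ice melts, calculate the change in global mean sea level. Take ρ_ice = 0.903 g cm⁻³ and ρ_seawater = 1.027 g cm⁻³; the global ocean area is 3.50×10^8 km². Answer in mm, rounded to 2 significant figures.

Tesis: 0.924 × 2.09 Gt = 1.931×10^12 kg; dividing by ρ_w = 1.027 g cm⁻³ = 1027 kg m⁻³ gives 1.880×10^9 m³ of water.
Spread over 3.50×10^14 m² of ocean, Δh = 1.880×10^9 / 3.50×10^14 = 5.37×10^-6 m = 5.4×10^-3 mm.

≈ 5.4×10^-3 mm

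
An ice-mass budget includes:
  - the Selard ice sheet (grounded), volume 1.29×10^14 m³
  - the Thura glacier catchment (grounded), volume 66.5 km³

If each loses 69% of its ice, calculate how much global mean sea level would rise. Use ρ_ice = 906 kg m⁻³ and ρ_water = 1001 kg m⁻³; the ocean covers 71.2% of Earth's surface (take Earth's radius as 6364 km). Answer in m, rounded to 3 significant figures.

Selard: 0.69 × 1.29×10^14 m³ × (906/1001) = 8.056×10^13 m³ of water.
Thura: 0.69 × 66.5 km³ × (906/1001) = 41.53 km³ of water.
Total added water ≈ 8.060×10^13 m³ over 3.62×10^14 m² → Δh = 0.222 m.

≈ 0.222 m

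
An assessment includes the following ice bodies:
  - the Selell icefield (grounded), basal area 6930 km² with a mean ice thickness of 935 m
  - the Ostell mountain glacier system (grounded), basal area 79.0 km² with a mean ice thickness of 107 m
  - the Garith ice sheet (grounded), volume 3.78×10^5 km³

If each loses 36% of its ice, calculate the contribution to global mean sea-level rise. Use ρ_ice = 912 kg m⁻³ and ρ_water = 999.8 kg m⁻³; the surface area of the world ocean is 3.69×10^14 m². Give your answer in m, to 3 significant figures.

≈ 0.342 m

Selell: ice volume = 6930 km² × 935 m = 6480 km³; 0.36 × 6480 × (912/999.8) = 2128 km³ of water.
Ostell: ice volume = 79.0 km² × 107 m = 8.453 km³; 0.36 × 8.453 × (912/999.8) = 2.776 km³ of water.
Garith: 0.36 × 3.78×10^5 km³ × (912/999.8) = 1.241×10^5 km³ of water.
Total added water ≈ 1.263×10^14 m³ over 3.69×10^14 m² → Δh = 0.342 m.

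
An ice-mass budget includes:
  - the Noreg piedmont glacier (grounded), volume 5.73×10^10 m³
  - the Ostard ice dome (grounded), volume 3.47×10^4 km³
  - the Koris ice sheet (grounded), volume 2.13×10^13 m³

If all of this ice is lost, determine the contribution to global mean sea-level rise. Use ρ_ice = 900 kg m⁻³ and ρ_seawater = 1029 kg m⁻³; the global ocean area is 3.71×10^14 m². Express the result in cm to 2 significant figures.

Noreg: 5.73×10^10 m³ × (900/1029) = 5.012×10^10 m³ of water.
Ostard: 3.47×10^4 km³ × (900/1029) = 3.035×10^4 km³ of water.
Koris: 2.13×10^13 m³ × (900/1029) = 1.863×10^13 m³ of water.
Total added water ≈ 4.903×10^13 m³ over 3.71×10^14 m² → Δh = 0.132 m = 13 cm.

≈ 13 cm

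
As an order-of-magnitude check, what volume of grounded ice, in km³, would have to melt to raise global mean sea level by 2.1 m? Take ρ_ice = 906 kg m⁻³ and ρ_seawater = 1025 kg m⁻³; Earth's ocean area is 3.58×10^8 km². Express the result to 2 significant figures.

Required water volume = Δh × A = 2.1 m × 3.58×10^14 m² = 7.518×10^14 m³ = 7.518×10^5 km³.
Ice volume = water volume × ρ_w/ρ_ice = 7.518×10^5 × 1025/906 = 8.5×10^5 km³.

≈ 8.5×10^5 km³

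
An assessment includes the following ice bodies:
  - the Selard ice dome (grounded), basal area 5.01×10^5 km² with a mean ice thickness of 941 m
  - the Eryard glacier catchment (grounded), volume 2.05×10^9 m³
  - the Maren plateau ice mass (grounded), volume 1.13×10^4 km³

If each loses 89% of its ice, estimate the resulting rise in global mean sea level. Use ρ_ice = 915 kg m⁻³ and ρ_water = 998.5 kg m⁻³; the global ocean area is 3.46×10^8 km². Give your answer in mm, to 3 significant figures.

Selard: ice volume = 5.01×10^5 km² × 941 m = 4.714×10^5 km³; 0.89 × 4.714×10^5 × (915/998.5) = 3.845×10^5 km³ of water.
Eryard: 0.89 × 2.05×10^9 m³ × (915/998.5) = 1.672×10^9 m³ of water.
Maren: 0.89 × 1.13×10^4 km³ × (915/998.5) = 9216 km³ of water.
Total added water ≈ 3.937×10^14 m³ over 3.46×10^14 m² → Δh = 1.14 m = 1140 mm.

≈ 1140 mm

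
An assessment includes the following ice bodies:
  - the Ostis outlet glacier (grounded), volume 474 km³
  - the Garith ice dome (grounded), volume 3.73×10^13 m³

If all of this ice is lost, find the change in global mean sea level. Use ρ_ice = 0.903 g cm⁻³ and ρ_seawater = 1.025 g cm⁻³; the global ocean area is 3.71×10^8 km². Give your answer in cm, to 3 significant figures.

≈ 8.97 cm

Ostis: 474 km³ × (903/1025) = 417.6 km³ of water.
Garith: 3.73×10^13 m³ × (903/1025) = 3.286×10^13 m³ of water.
Total added water ≈ 3.328×10^13 m³ over 3.71×10^14 m² → Δh = 0.0897 m = 8.97 cm.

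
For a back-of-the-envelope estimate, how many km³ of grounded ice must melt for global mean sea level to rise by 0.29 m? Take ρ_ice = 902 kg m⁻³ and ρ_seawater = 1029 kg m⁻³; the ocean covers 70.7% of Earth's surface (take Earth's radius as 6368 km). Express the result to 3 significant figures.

≈ 1.19×10^5 km³

Required water volume = Δh × A = 0.29 m × 3.60×10^14 m² = 1.045×10^14 m³ = 1.045×10^5 km³.
Ice volume = water volume × ρ_w/ρ_ice = 1.045×10^5 × 1029/902 = 1.19×10^5 km³.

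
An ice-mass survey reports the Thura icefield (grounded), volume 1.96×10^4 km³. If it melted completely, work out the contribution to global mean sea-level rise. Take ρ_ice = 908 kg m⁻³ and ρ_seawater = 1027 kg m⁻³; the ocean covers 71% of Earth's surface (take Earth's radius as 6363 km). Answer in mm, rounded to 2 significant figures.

Thura: 1.96×10^4 km³ × (908/1027) = 1.733×10^4 km³ of water.
Spread over 3.61×10^14 m² of ocean, Δh = 1.733×10^13 / 3.61×10^14 = 0.0480 m = 48 mm.

≈ 48 mm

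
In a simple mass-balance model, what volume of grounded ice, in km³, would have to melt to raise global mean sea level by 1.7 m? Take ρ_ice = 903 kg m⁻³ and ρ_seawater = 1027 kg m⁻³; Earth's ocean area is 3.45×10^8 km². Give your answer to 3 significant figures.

Required water volume = Δh × A = 1.7 m × 3.45×10^14 m² = 5.865×10^14 m³ = 5.865×10^5 km³.
Ice volume = water volume × ρ_w/ρ_ice = 5.865×10^5 × 1027/903 = 6.67×10^5 km³.

≈ 6.67×10^5 km³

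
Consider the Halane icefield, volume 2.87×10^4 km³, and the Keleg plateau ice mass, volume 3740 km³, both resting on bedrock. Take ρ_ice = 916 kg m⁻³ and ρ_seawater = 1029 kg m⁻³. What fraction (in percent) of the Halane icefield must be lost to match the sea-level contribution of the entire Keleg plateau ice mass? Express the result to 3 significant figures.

≈ 13.0 %

Equal sea-level rise means equal mass of meltwater, i.e. equal mass of ice lost.
Ice mass of Keleg: 3.426×10^15 kg; ice mass of Halane: 2.629×10^16 kg.
Fraction required = 3.426×10^15 / 2.629×10^16 = 0.130 → 13.0 %.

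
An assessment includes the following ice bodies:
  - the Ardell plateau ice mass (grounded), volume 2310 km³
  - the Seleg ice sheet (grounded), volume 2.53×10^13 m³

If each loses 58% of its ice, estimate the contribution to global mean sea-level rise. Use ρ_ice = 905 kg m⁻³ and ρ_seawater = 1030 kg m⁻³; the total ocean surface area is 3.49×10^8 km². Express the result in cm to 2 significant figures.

≈ 4.0 cm

Ardell: 0.58 × 2310 km³ × (905/1030) = 1177 km³ of water.
Seleg: 0.58 × 2.53×10^13 m³ × (905/1030) = 1.289×10^13 m³ of water.
Total added water ≈ 1.407×10^13 m³ over 3.49×10^14 m² → Δh = 0.0403 m = 4.0 cm.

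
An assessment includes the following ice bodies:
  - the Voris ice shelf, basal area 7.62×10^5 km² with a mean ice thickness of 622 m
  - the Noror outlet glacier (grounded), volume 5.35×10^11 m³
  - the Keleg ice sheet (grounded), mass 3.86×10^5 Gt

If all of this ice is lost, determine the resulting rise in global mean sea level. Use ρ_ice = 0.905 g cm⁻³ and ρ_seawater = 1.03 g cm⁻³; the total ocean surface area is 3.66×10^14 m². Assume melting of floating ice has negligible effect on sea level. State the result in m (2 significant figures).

The Voris ice shelf is floating and already displaces its own weight of water, so its melt adds essentially nothing to sea level.
Noror: 5.35×10^11 m³ × (905/1030) = 4.701×10^11 m³ of water.
Keleg: 3.86×10^5 Gt = 3.860×10^17 kg; dividing by ρ_w = 1.03 g cm⁻³ = 1030 kg m⁻³ gives 3.748×10^14 m³ of water.
Total added water ≈ 3.752×10^14 m³ over 3.66×10^14 m² → Δh = 1.03 m.

≈ 1.0 m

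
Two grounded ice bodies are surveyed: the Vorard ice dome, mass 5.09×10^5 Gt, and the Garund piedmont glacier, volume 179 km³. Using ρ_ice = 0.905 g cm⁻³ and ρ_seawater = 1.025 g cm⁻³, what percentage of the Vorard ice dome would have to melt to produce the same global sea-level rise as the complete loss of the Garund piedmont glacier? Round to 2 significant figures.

Equal sea-level rise means equal mass of meltwater, i.e. equal mass of ice lost.
Ice mass of Garund: 1.620×10^14 kg; ice mass of Vorard: 5.090×10^17 kg.
Fraction required = 1.620×10^14 / 5.090×10^17 = 3.18×10^-4 → 0.032 %.

≈ 0.032 %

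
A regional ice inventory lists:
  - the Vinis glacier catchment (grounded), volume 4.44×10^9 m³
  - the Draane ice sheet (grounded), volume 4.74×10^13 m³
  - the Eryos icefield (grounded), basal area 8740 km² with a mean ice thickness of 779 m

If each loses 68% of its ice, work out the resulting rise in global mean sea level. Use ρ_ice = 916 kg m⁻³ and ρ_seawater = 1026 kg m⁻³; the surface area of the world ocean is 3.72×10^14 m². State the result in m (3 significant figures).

Vinis: 0.68 × 4.44×10^9 m³ × (916/1026) = 2.696×10^9 m³ of water.
Draane: 0.68 × 4.74×10^13 m³ × (916/1026) = 2.878×10^13 m³ of water.
Eryos: ice volume = 8740 km² × 779 m = 6808 km³; 0.68 × 6808 × (916/1026) = 4133 km³ of water.
Total added water ≈ 3.291×10^13 m³ over 3.72×10^14 m² → Δh = 0.0885 m.

≈ 0.0885 m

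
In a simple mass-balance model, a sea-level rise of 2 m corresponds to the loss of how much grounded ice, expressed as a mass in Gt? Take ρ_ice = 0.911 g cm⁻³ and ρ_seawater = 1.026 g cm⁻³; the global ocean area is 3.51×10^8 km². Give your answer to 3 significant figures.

≈ 7.20×10^5 Gt

Required water volume = Δh × A = 2 m × 3.51×10^14 m² = 7.020×10^14 m³.
ρ_w = 1.026 g cm⁻³ = 1026 kg m⁻³, so the mass of water = 7.020×10^14 m³ × 1026 kg m⁻³ = 7.203×10^17 kg = 7.20×10^5 Gt (and the same mass of ice, by conservation).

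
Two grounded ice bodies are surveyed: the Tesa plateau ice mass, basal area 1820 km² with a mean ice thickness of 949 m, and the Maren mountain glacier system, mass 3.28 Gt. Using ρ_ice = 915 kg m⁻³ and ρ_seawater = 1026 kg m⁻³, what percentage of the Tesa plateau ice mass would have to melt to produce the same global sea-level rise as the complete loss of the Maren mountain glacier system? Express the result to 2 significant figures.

Equal sea-level rise means equal mass of meltwater, i.e. equal mass of ice lost.
Ice mass of Maren: 3.280×10^12 kg; ice mass of Tesa: 1.580×10^15 kg.
Fraction required = 3.280×10^12 / 1.580×10^15 = 2.08×10^-3 → 0.21 %.

≈ 0.21 %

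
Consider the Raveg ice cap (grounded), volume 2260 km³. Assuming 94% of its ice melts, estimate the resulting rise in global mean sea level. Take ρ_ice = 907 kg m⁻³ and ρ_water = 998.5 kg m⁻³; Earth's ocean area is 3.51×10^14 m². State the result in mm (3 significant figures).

≈ 5.50 mm

Raveg: 0.94 × 2260 km³ × (907/998.5) = 1930 km³ of water.
Spread over 3.51×10^14 m² of ocean, Δh = 1.930×10^12 / 3.51×10^14 = 5.50×10^-3 m = 5.50 mm.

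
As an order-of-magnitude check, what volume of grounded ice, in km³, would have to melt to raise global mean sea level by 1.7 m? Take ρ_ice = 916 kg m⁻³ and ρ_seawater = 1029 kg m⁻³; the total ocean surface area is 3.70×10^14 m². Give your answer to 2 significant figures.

Required water volume = Δh × A = 1.7 m × 3.70×10^14 m² = 6.290×10^14 m³ = 6.290×10^5 km³.
Ice volume = water volume × ρ_w/ρ_ice = 6.290×10^5 × 1029/916 = 7.1×10^5 km³.

≈ 7.1×10^5 km³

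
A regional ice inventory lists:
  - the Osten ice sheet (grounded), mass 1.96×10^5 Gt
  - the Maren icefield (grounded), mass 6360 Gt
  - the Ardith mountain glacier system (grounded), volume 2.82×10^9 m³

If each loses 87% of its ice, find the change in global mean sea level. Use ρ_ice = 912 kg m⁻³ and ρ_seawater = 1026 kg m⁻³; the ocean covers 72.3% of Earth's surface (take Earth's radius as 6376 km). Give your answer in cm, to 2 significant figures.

Osten: 0.87 × 1.96×10^5 Gt = 1.705×10^17 kg; dividing by ρ_w = 1026 kg m⁻³ gives 1.662×10^14 m³ of water.
Maren: 0.87 × 6360 Gt = 5.533×10^15 kg; dividing by ρ_w = 1026 kg m⁻³ gives 5.393×10^12 m³ of water.
Ardith: 0.87 × 2.82×10^9 m³ × (912/1026) = 2.181×10^9 m³ of water.
Total added water ≈ 1.716×10^14 m³ over 3.69×10^14 m² → Δh = 0.465 m = 46 cm.

≈ 46 cm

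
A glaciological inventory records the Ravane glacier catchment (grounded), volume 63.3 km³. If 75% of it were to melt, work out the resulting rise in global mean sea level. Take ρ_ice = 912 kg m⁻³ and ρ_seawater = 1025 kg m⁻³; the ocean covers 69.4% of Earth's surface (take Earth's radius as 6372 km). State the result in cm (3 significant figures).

≈ 0.0119 cm

Ravane: 0.75 × 63.3 km³ × (912/1025) = 42.24 km³ of water.
Spread over 3.54×10^14 m² of ocean, Δh = 4.224×10^10 / 3.54×10^14 = 1.19×10^-4 m = 0.0119 cm.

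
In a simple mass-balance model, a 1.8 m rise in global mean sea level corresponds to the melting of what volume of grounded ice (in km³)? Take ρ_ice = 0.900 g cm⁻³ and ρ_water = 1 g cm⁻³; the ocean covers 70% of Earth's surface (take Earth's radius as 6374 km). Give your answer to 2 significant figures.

Required water volume = Δh × A = 1.8 m × 3.57×10^14 m² = 6.433×10^14 m³ = 6.433×10^5 km³.
Ice volume = water volume × ρ_w/ρ_ice = 6.433×10^5 × 1000/900 = 7.1×10^5 km³.

≈ 7.1×10^5 km³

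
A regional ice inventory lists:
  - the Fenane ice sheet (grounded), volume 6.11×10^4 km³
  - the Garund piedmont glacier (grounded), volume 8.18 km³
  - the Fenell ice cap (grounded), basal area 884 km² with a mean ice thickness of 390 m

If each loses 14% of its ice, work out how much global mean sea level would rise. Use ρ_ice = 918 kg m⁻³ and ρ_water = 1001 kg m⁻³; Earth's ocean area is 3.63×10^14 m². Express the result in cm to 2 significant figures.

≈ 2.2 cm

Fenane: 0.14 × 6.11×10^4 km³ × (918/1001) = 7845 km³ of water.
Garund: 0.14 × 8.18 km³ × (918/1001) = 1.050 km³ of water.
Fenell: ice volume = 884 km² × 390 m = 344.8 km³; 0.14 × 344.8 × (918/1001) = 44.26 km³ of water.
Total added water ≈ 7.890×10^12 m³ over 3.63×10^14 m² → Δh = 0.0217 m = 2.2 cm.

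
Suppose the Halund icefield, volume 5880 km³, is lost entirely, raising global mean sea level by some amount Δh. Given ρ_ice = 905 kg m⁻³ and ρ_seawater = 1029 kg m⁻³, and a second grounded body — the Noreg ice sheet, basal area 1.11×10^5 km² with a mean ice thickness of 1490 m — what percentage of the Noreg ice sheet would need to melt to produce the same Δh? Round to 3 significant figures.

≈ 3.56 %

Equal sea-level rise means equal mass of meltwater, i.e. equal mass of ice lost.
Ice mass of Halund: 5.321×10^15 kg; ice mass of Noreg: 1.497×10^17 kg.
Fraction required = 5.321×10^15 / 1.497×10^17 = 0.0356 → 3.56 %.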